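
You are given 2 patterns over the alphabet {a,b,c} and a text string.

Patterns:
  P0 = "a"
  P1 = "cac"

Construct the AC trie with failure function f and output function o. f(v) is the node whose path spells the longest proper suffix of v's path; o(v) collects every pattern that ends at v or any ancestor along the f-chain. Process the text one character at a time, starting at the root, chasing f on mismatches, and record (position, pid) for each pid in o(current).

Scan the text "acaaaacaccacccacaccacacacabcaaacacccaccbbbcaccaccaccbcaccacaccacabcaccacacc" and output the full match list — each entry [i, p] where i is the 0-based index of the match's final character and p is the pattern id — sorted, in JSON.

Build automaton:
Trie (insert patterns):
  n0 'ε': a→1 c→2
  n1 'a': ·  [P0 ends]
  n2 'c': a→3
  n3 'ca': c→4
  n4 'cac': ·  [P1 ends]

Failure links (BFS by depth):
  fail(1) 'a': from fail(0)=0 chase 'a': 0 ⇒ 0;  out={0}∪out(0)={0}
  fail(2) 'c': from fail(0)=0 chase 'c': 0 ⇒ 0;  out=∅∪out(0)=∅
  fail(3) 'ca': from fail(2)=0 chase 'a': 0 ⇒ 1;  out=∅∪out(1)={0}
  fail(4) 'cac': from fail(3)=1 chase 'c': 1→0 ⇒ 2;  out={1}∪out(2)={1}

Text stream:
i=0 'a': node 0→1  → match P0@[0:0]
i=1 'c': node 1→2 ·f
i=2 'a': node 2→3  → match P0@[2:2]
i=3 'a': node 3→1 ·f  → match P0@[3:3]
i=4 'a': node 1→1 ·f  → match P0@[4:4]
i=5 'a': node 1→1 ·f  → match P0@[5:5]
i=6 'c': node 1→2 ·f
i=7 'a': node 2→3  → match P0@[7:7]
i=8 'c': node 3→4  → match P1@[6:8]
i=9 'c': node 4→2 ·f
i=10 'a': node 2→3  → match P0@[10:10]
i=11 'c': node 3→4  → match P1@[9:11]
i=12 'c': node 4→2 ·f
i=13 'c': node 2→2 ·f
i=14 'a': node 2→3  → match P0@[14:14]
i=15 'c': node 3→4  → match P1@[13:15]
i=16 'a': node 4→3 ·f  → match P0@[16:16]
i=17 'c': node 3→4  → match P1@[15:17]
i=18 'c': node 4→2 ·f
i=19 'a': node 2→3  → match P0@[19:19]
i=20 'c': node 3→4  → match P1@[18:20]
i=21 'a': node 4→3 ·f  → match P0@[21:21]
i=22 'c': node 3→4  → match P1@[20:22]
i=23 'a': node 4→3 ·f  → match P0@[23:23]
i=24 'c': node 3→4  → match P1@[22:24]
i=25 'a': node 4→3 ·f  → match P0@[25:25]
i=26 'b': node 3→0 ·f
i=27 'c': node 0→2
i=28 'a': node 2→3  → match P0@[28:28]
i=29 'a': node 3→1 ·f  → match P0@[29:29]
i=30 'a': node 1→1 ·f  → match P0@[30:30]
i=31 'c': node 1→2 ·f
i=32 'a': node 2→3  → match P0@[32:32]
i=33 'c': node 3→4  → match P1@[31:33]
i=34 'c': node 4→2 ·f
i=35 'c': node 2→2 ·f
i=36 'a': node 2→3  → match P0@[36:36]
i=37 'c': node 3→4  → match P1@[35:37]
i=38 'c': node 4→2 ·f
i=39 'b': node 2→0 ·f
i=40 'b': node 0→0
i=41 'b': node 0→0
i=42 'c': node 0→2
i=43 'a': node 2→3  → match P0@[43:43]
i=44 'c': node 3→4  → match P1@[42:44]
i=45 'c': node 4→2 ·f
i=46 'a': node 2→3  → match P0@[46:46]
i=47 'c': node 3→4  → match P1@[45:47]
i=48 'c': node 4→2 ·f
i=49 'a': node 2→3  → match P0@[49:49]
i=50 'c': node 3→4  → match P1@[48:50]
i=51 'c': node 4→2 ·f
i=52 'b': node 2→0 ·f
i=53 'c': node 0→2
i=54 'a': node 2→3  → match P0@[54:54]
i=55 'c': node 3→4  → match P1@[53:55]
i=56 'c': node 4→2 ·f
i=57 'a': node 2→3  → match P0@[57:57]
i=58 'c': node 3→4  → match P1@[56:58]
i=59 'a': node 4→3 ·f  → match P0@[59:59]
i=60 'c': node 3→4  → match P1@[58:60]
i=61 'c': node 4→2 ·f
i=62 'a': node 2→3  → match P0@[62:62]
i=63 'c': node 3→4  → match P1@[61:63]
i=64 'a': node 4→3 ·f  → match P0@[64:64]
i=65 'b': node 3→0 ·f
i=66 'c': node 0→2
i=67 'a': node 2→3  → match P0@[67:67]
i=68 'c': node 3→4  → match P1@[66:68]
i=69 'c': node 4→2 ·f
i=70 'a': node 2→3  → match P0@[70:70]
i=71 'c': node 3→4  → match P1@[69:71]
i=72 'a': node 4→3 ·f  → match P0@[72:72]
i=73 'c': node 3→4  → match P1@[71:73]
i=74 'c': node 4→2 ·f

All matches (sorted): [[0,0],[2,0],[3,0],[4,0],[5,0],[7,0],[8,1],[10,0],[11,1],[14,0],[15,1],[16,0],[17,1],[19,0],[20,1],[21,0],[22,1],[23,0],[24,1],[25,0],[28,0],[29,0],[30,0],[32,0],[33,1],[36,0],[37,1],[43,0],[44,1],[46,0],[47,1],[49,0],[50,1],[54,0],[55,1],[57,0],[58,1],[59,0],[60,1],[62,0],[63,1],[64,0],[67,0],[68,1],[70,0],[71,1],[72,0],[73,1]]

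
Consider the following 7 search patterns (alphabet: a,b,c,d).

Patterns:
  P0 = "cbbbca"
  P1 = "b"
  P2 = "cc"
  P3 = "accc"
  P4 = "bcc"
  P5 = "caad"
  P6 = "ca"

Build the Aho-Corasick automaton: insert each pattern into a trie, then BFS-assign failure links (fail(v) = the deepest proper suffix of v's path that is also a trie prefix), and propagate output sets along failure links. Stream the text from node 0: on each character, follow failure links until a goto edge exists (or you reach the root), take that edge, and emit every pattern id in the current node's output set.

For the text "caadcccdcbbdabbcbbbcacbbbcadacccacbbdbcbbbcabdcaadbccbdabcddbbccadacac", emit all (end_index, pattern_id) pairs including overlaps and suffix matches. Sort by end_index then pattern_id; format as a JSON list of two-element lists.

Build:
Trie (insert patterns):
  0='ε' goto a→9 b→7 c→1
  1='c' goto a→15 b→2 c→8
  2='cb' goto b→3
  3='cbb' goto b→4
  4='cbbb' goto c→5
  5='cbbbc' goto a→6
  6='cbbbca' goto ·  ←P0
  7='b' goto c→13  ←P1
  8='cc' goto ·  ←P2
  9='a' goto c→10
  10='ac' goto c→11
  11='acc' goto c→12
  12='accc' goto ·  ←P3
  13='bc' goto c→14
  14='bcc' goto ·  ←P4
  15='ca' goto a→16  ←P6
  16='caa' goto d→17
  17='caad' goto ·  ←P5

Failure links (BFS by depth):
  fail(1) 'c': from fail(0)=0 chase 'c': 0 ⇒ 0;  out=∅∪out(0)=∅
  fail(7) 'b': from fail(0)=0 chase 'b': 0 ⇒ 0;  out={1}∪out(0)={1}
  fail(9) 'a': from fail(0)=0 chase 'a': 0 ⇒ 0;  out=∅∪out(0)=∅
  fail(2) 'cb': from fail(1)=0 chase 'b': 0 ⇒ 7;  out=∅∪out(7)={1}
  fail(8) 'cc': from fail(1)=0 chase 'c': 0 ⇒ 1;  out={2}∪out(1)={2}
  fail(10) 'ac': from fail(9)=0 chase 'c': 0 ⇒ 1;  out=∅∪out(1)=∅
  fail(13) 'bc': from fail(7)=0 chase 'c': 0 ⇒ 1;  out=∅∪out(1)=∅
  fail(15) 'ca': from fail(1)=0 chase 'a': 0 ⇒ 9;  out={6}∪out(9)={6}
  fail(3) 'cbb': from fail(2)=7 chase 'b': 7→0 ⇒ 7;  out=∅∪out(7)={1}
  fail(11) 'acc': from fail(10)=1 chase 'c': 1 ⇒ 8;  out=∅∪out(8)={2}
  fail(14) 'bcc': from fail(13)=1 chase 'c': 1 ⇒ 8;  out={4}∪out(8)={2,4}
  fail(16) 'caa': from fail(15)=9 chase 'a': 9→0 ⇒ 9;  out=∅∪out(9)=∅
  fail(4) 'cbbb': from fail(3)=7 chase 'b': 7→0 ⇒ 7;  out=∅∪out(7)={1}
  fail(12) 'accc': from fail(11)=8 chase 'c': 8→1 ⇒ 8;  out={3}∪out(8)={2,3}
  fail(17) 'caad': from fail(16)=9 chase 'd': 9→0 ⇒ 0;  out={5}∪out(0)={5}
  fail(5) 'cbbbc': from fail(4)=7 chase 'c': 7 ⇒ 13;  out=∅∪out(13)=∅
  fail(6) 'cbbbca': from fail(5)=13 chase 'a': 13→1 ⇒ 15;  out={0}∪out(15)={0,6}

Run:
pos 0 'c': at 1
pos 1 'a': at 15  ** P6@[0:1]
pos 2 'a': at 16
pos 3 'd': at 17  ** P5@[0:3]
pos 4 'c': at 1 (fail-walked)
pos 5 'c': at 8  ** P2@[4:5]
pos 6 'c': at 8 (fail-walked)  ** P2@[5:6]
pos 7 'd': at 0 (fail-walked)
pos 8 'c': at 1
pos 9 'b': at 2  ** P1@[9:9]
pos 10 'b': at 3  ** P1@[10:10]
pos 11 'd': at 0 (fail-walked)
pos 12 'a': at 9
pos 13 'b': at 7 (fail-walked)  ** P1@[13:13]
pos 14 'b': at 7 (fail-walked)  ** P1@[14:14]
pos 15 'c': at 13
pos 16 'b': at 2 (fail-walked)  ** P1@[16:16]
pos 17 'b': at 3  ** P1@[17:17]
pos 18 'b': at 4  ** P1@[18:18]
pos 19 'c': at 5
pos 20 'a': at 6  ** P0@[15:20],P6@[19:20]
pos 21 'c': at 10 (fail-walked)
pos 22 'b': at 2 (fail-walked)  ** P1@[22:22]
pos 23 'b': at 3  ** P1@[23:23]
pos 24 'b': at 4  ** P1@[24:24]
pos 25 'c': at 5
pos 26 'a': at 6  ** P0@[21:26],P6@[25:26]
pos 27 'd': at 0 (fail-walked)
pos 28 'a': at 9
pos 29 'c': at 10
pos 30 'c': at 11  ** P2@[29:30]
pos 31 'c': at 12  ** P2@[30:31],P3@[28:31]
pos 32 'a': at 15 (fail-walked)  ** P6@[31:32]
pos 33 'c': at 10 (fail-walked)
pos 34 'b': at 2 (fail-walked)  ** P1@[34:34]
pos 35 'b': at 3  ** P1@[35:35]
pos 36 'd': at 0 (fail-walked)
pos 37 'b': at 7  ** P1@[37:37]
pos 38 'c': at 13
pos 39 'b': at 2 (fail-walked)  ** P1@[39:39]
pos 40 'b': at 3  ** P1@[40:40]
pos 41 'b': at 4  ** P1@[41:41]
pos 42 'c': at 5
pos 43 'a': at 6  ** P0@[38:43],P6@[42:43]
pos 44 'b': at 7 (fail-walked)  ** P1@[44:44]
pos 45 'd': at 0 (fail-walked)
pos 46 'c': at 1
pos 47 'a': at 15  ** P6@[46:47]
pos 48 'a': at 16
pos 49 'd': at 17  ** P5@[46:49]
pos 50 'b': at 7 (fail-walked)  ** P1@[50:50]
pos 51 'c': at 13
pos 52 'c': at 14  ** P2@[51:52],P4@[50:52]
pos 53 'b': at 2 (fail-walked)  ** P1@[53:53]
pos 54 'd': at 0 (fail-walked)
pos 55 'a': at 9
pos 56 'b': at 7 (fail-walked)  ** P1@[56:56]
pos 57 'c': at 13
pos 58 'd': at 0 (fail-walked)
pos 59 'd': at 0
pos 60 'b': at 7  ** P1@[60:60]
pos 61 'b': at 7 (fail-walked)  ** P1@[61:61]
pos 62 'c': at 13
pos 63 'c': at 14  ** P2@[62:63],P4@[61:63]
pos 64 'a': at 15 (fail-walked)  ** P6@[63:64]
pos 65 'd': at 0 (fail-walked)
pos 66 'a': at 9
pos 67 'c': at 10
pos 68 'a': at 15 (fail-walked)  ** P6@[67:68]
pos 69 'c': at 10 (fail-walked)

Result: [[1,6],[3,5],[5,2],[6,2],[9,1],[10,1],[13,1],[14,1],[16,1],[17,1],[18,1],[20,0],[20,6],[22,1],[23,1],[24,1],[26,0],[26,6],[30,2],[31,2],[31,3],[32,6],[34,1],[35,1],[37,1],[39,1],[40,1],[41,1],[43,0],[43,6],[44,1],[47,6],[49,5],[50,1],[52,2],[52,4],[53,1],[56,1],[60,1],[61,1],[63,2],[63,4],[64,6],[68,6]]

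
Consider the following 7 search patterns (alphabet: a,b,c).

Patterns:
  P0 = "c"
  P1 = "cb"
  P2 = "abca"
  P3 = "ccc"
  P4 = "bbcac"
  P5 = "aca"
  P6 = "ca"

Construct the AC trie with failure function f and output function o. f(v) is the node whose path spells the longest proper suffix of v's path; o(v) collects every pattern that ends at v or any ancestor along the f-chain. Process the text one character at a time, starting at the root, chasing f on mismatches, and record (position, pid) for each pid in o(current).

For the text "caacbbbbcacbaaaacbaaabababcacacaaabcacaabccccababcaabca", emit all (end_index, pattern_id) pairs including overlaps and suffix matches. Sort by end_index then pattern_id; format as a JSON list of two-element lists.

Build automaton:
Trie nodes:
  n0 'ε': a→3 b→9 c→1
  n1 'c': a→16 b→2 c→7  [P0 ends]
  n2 'cb': ·  [P1 ends]
  n3 'a': b→4 c→14
  n4 'ab': c→5
  n5 'abc': a→6
  n6 'abca': ·  [P2 ends]
  n7 'cc': c→8
  n8 'ccc': ·  [P3 ends]
  n9 'b': b→10
  n10 'bb': c→11
  n11 'bbc': a→12
  n12 'bbca': c→13
  n13 'bbcac': ·  [P4 ends]
  n14 'ac': a→15
  n15 'aca': ·  [P5 ends]
  n16 'ca': ·  [P6 ends]

Failure links (BFS by depth):
  fail(1) 'c': from fail(0)=0 chase 'c': 0 ⇒ 0;  out={0}∪out(0)={0}
  fail(3) 'a': from fail(0)=0 chase 'a': 0 ⇒ 0;  out=∅∪out(0)=∅
  fail(9) 'b': from fail(0)=0 chase 'b': 0 ⇒ 0;  out=∅∪out(0)=∅
  fail(2) 'cb': from fail(1)=0 chase 'b': 0 ⇒ 9;  out={1}∪out(9)={1}
  fail(4) 'ab': from fail(3)=0 chase 'b': 0 ⇒ 9;  out=∅∪out(9)=∅
  fail(7) 'cc': from fail(1)=0 chase 'c': 0 ⇒ 1;  out=∅∪out(1)={0}
  fail(10) 'bb': from fail(9)=0 chase 'b': 0 ⇒ 9;  out=∅∪out(9)=∅
  fail(14) 'ac': from fail(3)=0 chase 'c': 0 ⇒ 1;  out=∅∪out(1)={0}
  fail(16) 'ca': from fail(1)=0 chase 'a': 0 ⇒ 3;  out={6}∪out(3)={6}
  fail(5) 'abc': from fail(4)=9 chase 'c': 9→0 ⇒ 1;  out=∅∪out(1)={0}
  fail(8) 'ccc': from fail(7)=1 chase 'c': 1 ⇒ 7;  out={3}∪out(7)={0,3}
  fail(11) 'bbc': from fail(10)=9 chase 'c': 9→0 ⇒ 1;  out=∅∪out(1)={0}
  fail(15) 'aca': from fail(14)=1 chase 'a': 1 ⇒ 16;  out={5}∪out(16)={5,6}
  fail(6) 'abca': from fail(5)=1 chase 'a': 1 ⇒ 16;  out={2}∪out(16)={2,6}
  fail(12) 'bbca': from fail(11)=1 chase 'a': 1 ⇒ 16;  out=∅∪out(16)={6}
  fail(13) 'bbcac': from fail(12)=16 chase 'c': 16→3 ⇒ 14;  out={4}∪out(14)={0,4}

Run:
i=0 'c': node 0→1  → match P0@[0:0]
i=1 'a': node 1→16  → match P6@[0:1]
i=2 'a': node 16→3 (via fail)
i=3 'c': node 3→14  → match P0@[3:3]
i=4 'b': node 14→2 (via fail)  → match P1@[3:4]
i=5 'b': node 2→10 (via fail)
i=6 'b': node 10→10 (via fail)
i=7 'b': node 10→10 (via fail)
i=8 'c': node 10→11  → match P0@[8:8]
i=9 'a': node 11→12  → match P6@[8:9]
i=10 'c': node 12→13  → match P0@[10:10],P4@[6:10]
i=11 'b': node 13→2 (via fail)  → match P1@[10:11]
i=12 'a': node 2→3 (via fail)
i=13 'a': node 3→3 (via fail)
i=14 'a': node 3→3 (via fail)
i=15 'a': node 3→3 (via fail)
i=16 'c': node 3→14  → match P0@[16:16]
i=17 'b': node 14→2 (via fail)  → match P1@[16:17]
i=18 'a': node 2→3 (via fail)
i=19 'a': node 3→3 (via fail)
i=20 'a': node 3→3 (via fail)
i=21 'b': node 3→4
i=22 'a': node 4→3 (via fail)
i=23 'b': node 3→4
i=24 'a': node 4→3 (via fail)
i=25 'b': node 3→4
i=26 'c': node 4→5  → match P0@[26:26]
i=27 'a': node 5→6  → match P2@[24:27],P6@[26:27]
i=28 'c': node 6→14 (via fail)  → match P0@[28:28]
i=29 'a': node 14→15  → match P5@[27:29],P6@[28:29]
i=30 'c': node 15→14 (via fail)  → match P0@[30:30]
i=31 'a': node 14→15  → match P5@[29:31],P6@[30:31]
i=32 'a': node 15→3 (via fail)
i=33 'a': node 3→3 (via fail)
i=34 'b': node 3→4
i=35 'c': node 4→5  → match P0@[35:35]
i=36 'a': node 5→6  → match P2@[33:36],P6@[35:36]
i=37 'c': node 6→14 (via fail)  → match P0@[37:37]
i=38 'a': node 14→15  → match P5@[36:38],P6@[37:38]
i=39 'a': node 15→3 (via fail)
i=40 'b': node 3→4
i=41 'c': node 4→5  → match P0@[41:41]
i=42 'c': node 5→7 (via fail)  → match P0@[42:42]
i=43 'c': node 7→8  → match P0@[43:43],P3@[41:43]
i=44 'c': node 8→8 (via fail)  → match P0@[44:44],P3@[42:44]
i=45 'a': node 8→16 (via fail)  → match P6@[44:45]
i=46 'b': node 16→4 (via fail)
i=47 'a': node 4→3 (via fail)
i=48 'b': node 3→4
i=49 'c': node 4→5  → match P0@[49:49]
i=50 'a': node 5→6  → match P2@[47:50],P6@[49:50]
i=51 'a': node 6→3 (via fail)
i=52 'b': node 3→4
i=53 'c': node 4→5  → match P0@[53:53]
i=54 'a': node 5→6  → match P2@[51:54],P6@[53:54]

Matches: [[0,0],[1,6],[3,0],[4,1],[8,0],[9,6],[10,0],[10,4],[11,1],[16,0],[17,1],[26,0],[27,2],[27,6],[28,0],[29,5],[29,6],[30,0],[31,5],[31,6],[35,0],[36,2],[36,6],[37,0],[38,5],[38,6],[41,0],[42,0],[43,0],[43,3],[44,0],[44,3],[45,6],[49,0],[50,2],[50,6],[53,0],[54,2],[54,6]]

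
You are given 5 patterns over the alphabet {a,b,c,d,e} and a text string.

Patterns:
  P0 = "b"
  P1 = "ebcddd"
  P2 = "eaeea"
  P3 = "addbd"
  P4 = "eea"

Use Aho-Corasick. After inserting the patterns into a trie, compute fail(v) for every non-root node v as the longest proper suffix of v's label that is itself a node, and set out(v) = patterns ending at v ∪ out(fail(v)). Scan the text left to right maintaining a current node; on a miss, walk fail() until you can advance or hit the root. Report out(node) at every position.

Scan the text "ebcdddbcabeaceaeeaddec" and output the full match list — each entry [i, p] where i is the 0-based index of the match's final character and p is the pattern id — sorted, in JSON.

Construct AC machine:
Trie (insert patterns):
  n0 'ε': a→12 b→1 e→2
  n1 'b': ·  ←P0
  n2 'e': a→8 b→3 e→17
  n3 'eb': c→4
  n4 'ebc': d→5
  n5 'ebcd': d→6
  n6 'ebcdd': d→7
  n7 'ebcddd': ·  ←P1
  n8 'ea': e→9
  n9 'eae': e→10
  n10 'eaee': a→11
  n11 'eaeea': ·  ←P2
  n12 'a': d→13
  n13 'ad': d→14
  n14 'add': b→15
  n15 'addb': d→16
  n16 'addbd': ·  ←P3
  n17 'ee': a→18
  n18 'eea': ·  ←P4

Failure links (BFS by depth):
  fail(1) 'b': from fail(0)=0 chase 'b': 0 ⇒ 0;  out={0}∪out(0)={0}
  fail(2) 'e': from fail(0)=0 chase 'e': 0 ⇒ 0;  out=∅∪out(0)=∅
  fail(12) 'a': from fail(0)=0 chase 'a': 0 ⇒ 0;  out=∅∪out(0)=∅
  fail(3) 'eb': from fail(2)=0 chase 'b': 0 ⇒ 1;  out=∅∪out(1)={0}
  fail(8) 'ea': from fail(2)=0 chase 'a': 0 ⇒ 12;  out=∅∪out(12)=∅
  fail(13) 'ad': from fail(12)=0 chase 'd': 0 ⇒ 0;  out=∅∪out(0)=∅
  fail(17) 'ee': from fail(2)=0 chase 'e': 0 ⇒ 2;  out=∅∪out(2)=∅
  fail(4) 'ebc': from fail(3)=1 chase 'c': 1→0 ⇒ 0;  out=∅∪out(0)=∅
  fail(9) 'eae': from fail(8)=12 chase 'e': 12→0 ⇒ 2;  out=∅∪out(2)=∅
  fail(14) 'add': from fail(13)=0 chase 'd': 0 ⇒ 0;  out=∅∪out(0)=∅
  fail(18) 'eea': from fail(17)=2 chase 'a': 2 ⇒ 8;  out={4}∪out(8)={4}
  fail(5) 'ebcd': from fail(4)=0 chase 'd': 0 ⇒ 0;  out=∅∪out(0)=∅
  fail(10) 'eaee': from fail(9)=2 chase 'e': 2 ⇒ 17;  out=∅∪out(17)=∅
  fail(15) 'addb': from fail(14)=0 chase 'b': 0 ⇒ 1;  out=∅∪out(1)={0}
  fail(6) 'ebcdd': from fail(5)=0 chase 'd': 0 ⇒ 0;  out=∅∪out(0)=∅
  fail(11) 'eaeea': from fail(10)=17 chase 'a': 17 ⇒ 18;  out={2}∪out(18)={2,4}
  fail(16) 'addbd': from fail(15)=1 chase 'd': 1→0 ⇒ 0;  out={3}∪out(0)={3}
  fail(7) 'ebcddd': from fail(6)=0 chase 'd': 0 ⇒ 0;  out={1}∪out(0)={1}

Run:
pos 0 'e': at 2
pos 1 'b': at 3  → match P0@[1:1]
pos 2 'c': at 4
pos 3 'd': at 5
pos 4 'd': at 6
pos 5 'd': at 7  → match P1@[0:5]
pos 6 'b': at 1 (via fail)  → match P0@[6:6]
pos 7 'c': at 0 (via fail)
pos 8 'a': at 12
pos 9 'b': at 1 (via fail)  → match P0@[9:9]
pos 10 'e': at 2 (via fail)
pos 11 'a': at 8
pos 12 'c': at 0 (via fail)
pos 13 'e': at 2
pos 14 'a': at 8
pos 15 'e': at 9
pos 16 'e': at 10
pos 17 'a': at 11  → match P2@[13:17],P4@[15:17]
pos 18 'd': at 13 (via fail)
pos 19 'd': at 14
pos 20 'e': at 2 (via fail)
pos 21 'c': at 0 (via fail)

Matches: [[1,0],[5,1],[6,0],[9,0],[17,2],[17,4]]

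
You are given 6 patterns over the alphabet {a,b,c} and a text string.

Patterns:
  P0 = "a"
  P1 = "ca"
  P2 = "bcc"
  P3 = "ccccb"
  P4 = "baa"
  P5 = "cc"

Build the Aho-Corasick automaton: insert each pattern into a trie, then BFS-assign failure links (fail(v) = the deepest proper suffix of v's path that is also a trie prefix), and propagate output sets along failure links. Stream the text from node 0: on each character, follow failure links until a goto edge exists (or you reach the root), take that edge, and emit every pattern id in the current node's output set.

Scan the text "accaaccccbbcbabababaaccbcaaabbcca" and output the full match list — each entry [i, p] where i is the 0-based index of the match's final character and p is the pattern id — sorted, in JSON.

Construct AC machine:
Trie nodes:
  n0 'ε': a→1 b→4 c→2
  n1 'a': ·  [P0 ends]
  n2 'c': a→3 c→7
  n3 'ca': ·  [P1 ends]
  n4 'b': a→11 c→5
  n5 'bc': c→6
  n6 'bcc': ·  [P2 ends]
  n7 'cc': c→8  [P5 ends]
  n8 'ccc': c→9
  n9 'cccc': b→10
  n10 'ccccb': ·  [P3 ends]
  n11 'ba': a→12
  n12 'baa': ·  [P4 ends]

Failure links (BFS by depth):
  n1('a'): parent n0 fail=0; on 'a' 0 → fail=0;  out {0}∪∅={0}
  n2('c'): parent n0 fail=0; on 'c' 0 → fail=0;  out ∅∪∅=∅
  n4('b'): parent n0 fail=0; on 'b' 0 → fail=0;  out ∅∪∅=∅
  n3('ca'): parent n2 fail=0; on 'a' 0 → fail=1;  out {1}∪{0}={0,1}
  n5('bc'): parent n4 fail=0; on 'c' 0 → fail=2;  out ∅∪∅=∅
  n7('cc'): parent n2 fail=0; on 'c' 0 → fail=2;  out {5}∪∅={5}
  n11('ba'): parent n4 fail=0; on 'a' 0 → fail=1;  out ∅∪{0}={0}
  n6('bcc'): parent n5 fail=2; on 'c' 2 → fail=7;  out {2}∪{5}={2,5}
  n8('ccc'): parent n7 fail=2; on 'c' 2 → fail=7;  out ∅∪{5}={5}
  n12('baa'): parent n11 fail=1; on 'a' 1→0 → fail=1;  out {4}∪{0}={0,4}
  n9('cccc'): parent n8 fail=7; on 'c' 7 → fail=8;  out ∅∪{5}={5}
  n10('ccccb'): parent n9 fail=8; on 'b' 8→7→2→0 → fail=4;  out {3}∪∅={3}

Text stream:
i=0 'a': node 0→1  emit P0@[0:0]
i=1 'c': node 1→2 ·f
i=2 'c': node 2→7  emit P5@[1:2]
i=3 'a': node 7→3 ·f  emit P0@[3:3],P1@[2:3]
i=4 'a': node 3→1 ·f  emit P0@[4:4]
i=5 'c': node 1→2 ·f
i=6 'c': node 2→7  emit P5@[5:6]
i=7 'c': node 7→8  emit P5@[6:7]
i=8 'c': node 8→9  emit P5@[7:8]
i=9 'b': node 9→10  emit P3@[5:9]
i=10 'b': node 10→4 ·f
i=11 'c': node 4→5
i=12 'b': node 5→4 ·f
i=13 'a': node 4→11  emit P0@[13:13]
i=14 'b': node 11→4 ·f
i=15 'a': node 4→11  emit P0@[15:15]
i=16 'b': node 11→4 ·f
i=17 'a': node 4→11  emit P0@[17:17]
i=18 'b': node 11→4 ·f
i=19 'a': node 4→11  emit P0@[19:19]
i=20 'a': node 11→12  emit P0@[20:20],P4@[18:20]
i=21 'c': node 12→2 ·f
i=22 'c': node 2→7  emit P5@[21:22]
i=23 'b': node 7→4 ·f
i=24 'c': node 4→5
i=25 'a': node 5→3 ·f  emit P0@[25:25],P1@[24:25]
i=26 'a': node 3→1 ·f  emit P0@[26:26]
i=27 'a': node 1→1 ·f  emit P0@[27:27]
i=28 'b': node 1→4 ·f
i=29 'b': node 4→4 ·f
i=30 'c': node 4→5
i=31 'c': node 5→6  emit P2@[29:31],P5@[30:31]
i=32 'a': node 6→3 ·f  emit P0@[32:32],P1@[31:32]

Matches: [[0,0],[2,5],[3,0],[3,1],[4,0],[6,5],[7,5],[8,5],[9,3],[13,0],[15,0],[17,0],[19,0],[20,0],[20,4],[22,5],[25,0],[25,1],[26,0],[27,0],[31,2],[31,5],[32,0],[32,1]]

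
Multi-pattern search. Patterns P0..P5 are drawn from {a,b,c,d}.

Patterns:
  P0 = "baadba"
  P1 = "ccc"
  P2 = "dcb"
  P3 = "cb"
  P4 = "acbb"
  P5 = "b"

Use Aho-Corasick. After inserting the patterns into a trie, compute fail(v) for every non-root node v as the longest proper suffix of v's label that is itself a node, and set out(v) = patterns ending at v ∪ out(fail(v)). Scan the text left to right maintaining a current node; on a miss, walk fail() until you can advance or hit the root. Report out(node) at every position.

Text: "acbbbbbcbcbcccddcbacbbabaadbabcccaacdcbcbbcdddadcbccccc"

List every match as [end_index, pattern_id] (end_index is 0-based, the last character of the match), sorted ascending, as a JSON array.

Build:
Trie (insert patterns):
  0='ε' goto a→14 b→1 c→7 d→10
  1='b' goto a→2  ←P5
  2='ba' goto a→3
  3='baa' goto d→4
  4='baad' goto b→5
  5='baadb' goto a→6
  6='baadba' goto ·  ←P0
  7='c' goto b→13 c→8
  8='cc' goto c→9
  9='ccc' goto ·  ←P1
  10='d' goto c→11
  11='dc' goto b→12
  12='dcb' goto ·  ←P2
  13='cb' goto ·  ←P3
  14='a' goto c→15
  15='ac' goto b→16
  16='acb' goto b→17
  17='acbb' goto ·  ←P4

Failure links (BFS by depth):
  n1('b'): parent n0 fail=0; on 'b' 0 → fail=0;  out {5}∪∅={5}
  n7('c'): parent n0 fail=0; on 'c' 0 → fail=0;  out ∅∪∅=∅
  n10('d'): parent n0 fail=0; on 'd' 0 → fail=0;  out ∅∪∅=∅
  n14('a'): parent n0 fail=0; on 'a' 0 → fail=0;  out ∅∪∅=∅
  n2('ba'): parent n1 fail=0; on 'a' 0 → fail=14;  out ∅∪∅=∅
  n8('cc'): parent n7 fail=0; on 'c' 0 → fail=7;  out ∅∪∅=∅
  n11('dc'): parent n10 fail=0; on 'c' 0 → fail=7;  out ∅∪∅=∅
  n13('cb'): parent n7 fail=0; on 'b' 0 → fail=1;  out {3}∪{5}={3,5}
  n15('ac'): parent n14 fail=0; on 'c' 0 → fail=7;  out ∅∪∅=∅
  n3('baa'): parent n2 fail=14; on 'a' 14→0 → fail=14;  out ∅∪∅=∅
  n9('ccc'): parent n8 fail=7; on 'c' 7 → fail=8;  out {1}∪∅={1}
  n12('dcb'): parent n11 fail=7; on 'b' 7 → fail=13;  out {2}∪{3,5}={2,3,5}
  n16('acb'): parent n15 fail=7; on 'b' 7 → fail=13;  out ∅∪{3,5}={3,5}
  n4('baad'): parent n3 fail=14; on 'd' 14→0 → fail=10;  out ∅∪∅=∅
  n17('acbb'): parent n16 fail=13; on 'b' 13→1→0 → fail=1;  out {4}∪{5}={4,5}
  n5('baadb'): parent n4 fail=10; on 'b' 10→0 → fail=1;  out ∅∪{5}={5}
  n6('baadba'): parent n5 fail=1; on 'a' 1 → fail=2;  out {0}∪∅={0}

Text stream:
i=0 'a': node 0→14
i=1 'c': node 14→15
i=2 'b': node 15→16  → match P3@[1:2],P5@[2:2]
i=3 'b': node 16→17  → match P4@[0:3],P5@[3:3]
i=4 'b': node 17→1 ·f  → match P5@[4:4]
i=5 'b': node 1→1 ·f  → match P5@[5:5]
i=6 'b': node 1→1 ·f  → match P5@[6:6]
i=7 'c': node 1→7 ·f
i=8 'b': node 7→13  → match P3@[7:8],P5@[8:8]
i=9 'c': node 13→7 ·f
i=10 'b': node 7→13  → match P3@[9:10],P5@[10:10]
i=11 'c': node 13→7 ·f
i=12 'c': node 7→8
i=13 'c': node 8→9  → match P1@[11:13]
i=14 'd': node 9→10 ·f
i=15 'd': node 10→10 ·f
i=16 'c': node 10→11
i=17 'b': node 11→12  → match P2@[15:17],P3@[16:17],P5@[17:17]
i=18 'a': node 12→2 ·f
i=19 'c': node 2→15 ·f
i=20 'b': node 15→16  → match P3@[19:20],P5@[20:20]
i=21 'b': node 16→17  → match P4@[18:21],P5@[21:21]
i=22 'a': node 17→2 ·f
i=23 'b': node 2→1 ·f  → match P5@[23:23]
i=24 'a': node 1→2
i=25 'a': node 2→3
i=26 'd': node 3→4
i=27 'b': node 4→5  → match P5@[27:27]
i=28 'a': node 5→6  → match P0@[23:28]
i=29 'b': node 6→1 ·f  → match P5@[29:29]
i=30 'c': node 1→7 ·f
i=31 'c': node 7→8
i=32 'c': node 8→9  → match P1@[30:32]
i=33 'a': node 9→14 ·f
i=34 'a': node 14→14 ·f
i=35 'c': node 14→15
i=36 'd': node 15→10 ·f
i=37 'c': node 10→11
i=38 'b': node 11→12  → match P2@[36:38],P3@[37:38],P5@[38:38]
i=39 'c': node 12→7 ·f
i=40 'b': node 7→13  → match P3@[39:40],P5@[40:40]
i=41 'b': node 13→1 ·f  → match P5@[41:41]
i=42 'c': node 1→7 ·f
i=43 'd': node 7→10 ·f
i=44 'd': node 10→10 ·f
i=45 'd': node 10→10 ·f
i=46 'a': node 10→14 ·f
i=47 'd': node 14→10 ·f
i=48 'c': node 10→11
i=49 'b': node 11→12  → match P2@[47:49],P3@[48:49],P5@[49:49]
i=50 'c': node 12→7 ·f
i=51 'c': node 7→8
i=52 'c': node 8→9  → match P1@[50:52]
i=53 'c': node 9→9 ·f  → match P1@[51:53]
i=54 'c': node 9→9 ·f  → match P1@[52:54]

Matches: [[2,3],[2,5],[3,4],[3,5],[4,5],[5,5],[6,5],[8,3],[8,5],[10,3],[10,5],[13,1],[17,2],[17,3],[17,5],[20,3],[20,5],[21,4],[21,5],[23,5],[27,5],[28,0],[29,5],[32,1],[38,2],[38,3],[38,5],[40,3],[40,5],[41,5],[49,2],[49,3],[49,5],[52,1],[53,1],[54,1]]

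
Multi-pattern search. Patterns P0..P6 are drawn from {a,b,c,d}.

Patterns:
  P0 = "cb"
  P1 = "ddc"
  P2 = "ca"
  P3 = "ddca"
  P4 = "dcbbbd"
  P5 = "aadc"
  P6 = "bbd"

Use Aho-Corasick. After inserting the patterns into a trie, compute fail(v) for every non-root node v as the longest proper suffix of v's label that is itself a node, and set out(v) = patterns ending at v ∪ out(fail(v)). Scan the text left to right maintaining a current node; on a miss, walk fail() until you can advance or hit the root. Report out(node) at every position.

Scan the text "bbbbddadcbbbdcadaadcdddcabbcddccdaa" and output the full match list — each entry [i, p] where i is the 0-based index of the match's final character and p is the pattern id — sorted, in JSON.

Build automaton:
Trie nodes:
  0='ε' goto a→13 b→17 c→1 d→3
  1='c' goto a→6 b→2
  2='cb' goto ·  [P0 ends]
  3='d' goto c→8 d→4
  4='dd' goto c→5
  5='ddc' goto a→7  [P1 ends]
  6='ca' goto ·  [P2 ends]
  7='ddca' goto ·  [P3 ends]
  8='dc' goto b→9
  9='dcb' goto b→10
  10='dcbb' goto b→11
  11='dcbbb' goto d→12
  12='dcbbbd' goto ·  [P4 ends]
  13='a' goto a→14
  14='aa' goto d→15
  15='aad' goto c→16
  16='aadc' goto ·  [P5 ends]
  17='b' goto b→18
  18='bb' goto d→19
  19='bbd' goto ·  [P6 ends]

Failure links (BFS by depth):
  fail(1) 'c': from fail(0)=0 chase 'c': 0 ⇒ 0;  out=∅∪out(0)=∅
  fail(3) 'd': from fail(0)=0 chase 'd': 0 ⇒ 0;  out=∅∪out(0)=∅
  fail(13) 'a': from fail(0)=0 chase 'a': 0 ⇒ 0;  out=∅∪out(0)=∅
  fail(17) 'b': from fail(0)=0 chase 'b': 0 ⇒ 0;  out=∅∪out(0)=∅
  fail(2) 'cb': from fail(1)=0 chase 'b': 0 ⇒ 17;  out={0}∪out(17)={0}
  fail(4) 'dd': from fail(3)=0 chase 'd': 0 ⇒ 3;  out=∅∪out(3)=∅
  fail(6) 'ca': from fail(1)=0 chase 'a': 0 ⇒ 13;  out={2}∪out(13)={2}
  fail(8) 'dc': from fail(3)=0 chase 'c': 0 ⇒ 1;  out=∅∪out(1)=∅
  fail(14) 'aa': from fail(13)=0 chase 'a': 0 ⇒ 13;  out=∅∪out(13)=∅
  fail(18) 'bb': from fail(17)=0 chase 'b': 0 ⇒ 17;  out=∅∪out(17)=∅
  fail(5) 'ddc': from fail(4)=3 chase 'c': 3 ⇒ 8;  out={1}∪out(8)={1}
  fail(9) 'dcb': from fail(8)=1 chase 'b': 1 ⇒ 2;  out=∅∪out(2)={0}
  fail(15) 'aad': from fail(14)=13 chase 'd': 13→0 ⇒ 3;  out=∅∪out(3)=∅
  fail(19) 'bbd': from fail(18)=17 chase 'd': 17→0 ⇒ 3;  out={6}∪out(3)={6}
  fail(7) 'ddca': from fail(5)=8 chase 'a': 8→1 ⇒ 6;  out={3}∪out(6)={2,3}
  fail(10) 'dcbb': from fail(9)=2 chase 'b': 2→17 ⇒ 18;  out=∅∪out(18)=∅
  fail(16) 'aadc': from fail(15)=3 chase 'c': 3 ⇒ 8;  out={5}∪out(8)={5}
  fail(11) 'dcbbb': from fail(10)=18 chase 'b': 18→17 ⇒ 18;  out=∅∪out(18)=∅
  fail(12) 'dcbbbd': from fail(11)=18 chase 'd': 18 ⇒ 19;  out={4}∪out(19)={4,6}

Run:
pos 0 'b': at 17
pos 1 'b': at 18
pos 2 'b': at 18 (fail-walked)
pos 3 'b': at 18 (fail-walked)
pos 4 'd': at 19  emit P6@[2:4]
pos 5 'd': at 4 (fail-walked)
pos 6 'a': at 13 (fail-walked)
pos 7 'd': at 3 (fail-walked)
pos 8 'c': at 8
pos 9 'b': at 9  emit P0@[8:9]
pos 10 'b': at 10
pos 11 'b': at 11
pos 12 'd': at 12  emit P4@[7:12],P6@[10:12]
pos 13 'c': at 8 (fail-walked)
pos 14 'a': at 6 (fail-walked)  emit P2@[13:14]
pos 15 'd': at 3 (fail-walked)
pos 16 'a': at 13 (fail-walked)
pos 17 'a': at 14
pos 18 'd': at 15
pos 19 'c': at 16  emit P5@[16:19]
pos 20 'd': at 3 (fail-walked)
pos 21 'd': at 4
pos 22 'd': at 4 (fail-walked)
pos 23 'c': at 5  emit P1@[21:23]
pos 24 'a': at 7  emit P2@[23:24],P3@[21:24]
pos 25 'b': at 17 (fail-walked)
pos 26 'b': at 18
pos 27 'c': at 1 (fail-walked)
pos 28 'd': at 3 (fail-walked)
pos 29 'd': at 4
pos 30 'c': at 5  emit P1@[28:30]
pos 31 'c': at 1 (fail-walked)
pos 32 'd': at 3 (fail-walked)
pos 33 'a': at 13 (fail-walked)
pos 34 'a': at 14

Matches: [[4,6],[9,0],[12,4],[12,6],[14,2],[19,5],[23,1],[24,2],[24,3],[30,1]]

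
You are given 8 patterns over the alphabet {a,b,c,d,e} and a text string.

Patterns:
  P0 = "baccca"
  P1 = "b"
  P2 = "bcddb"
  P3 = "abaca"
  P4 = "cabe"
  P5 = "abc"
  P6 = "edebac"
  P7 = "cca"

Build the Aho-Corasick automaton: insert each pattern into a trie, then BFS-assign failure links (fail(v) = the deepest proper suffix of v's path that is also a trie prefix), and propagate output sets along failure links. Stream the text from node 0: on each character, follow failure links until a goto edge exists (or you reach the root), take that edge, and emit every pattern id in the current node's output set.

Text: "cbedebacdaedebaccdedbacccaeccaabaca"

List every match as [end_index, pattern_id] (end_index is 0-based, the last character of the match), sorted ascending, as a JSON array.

Construct AC machine:
Trie (insert patterns):
  0='ε' goto a→11 b→1 c→16 e→21
  1='b' goto a→2 c→7  [P1 ends]
  2='ba' goto c→3
  3='bac' goto c→4
  4='bacc' goto c→5
  5='baccc' goto a→6
  6='baccca' goto ·  [P0 ends]
  7='bc' goto d→8
  8='bcd' goto d→9
  9='bcdd' goto b→10
  10='bcddb' goto ·  [P2 ends]
  11='a' goto b→12
  12='ab' goto a→13 c→20
  13='aba' goto c→14
  14='abac' goto a→15
  15='abaca' goto ·  [P3 ends]
  16='c' goto a→17 c→27
  17='ca' goto b→18
  18='cab' goto e→19
  19='cabe' goto ·  [P4 ends]
  20='abc' goto ·  [P5 ends]
  21='e' goto d→22
  22='ed' goto e→23
  23='ede' goto b→24
  24='edeb' goto a→25
  25='edeba' goto c→26
  26='edebac' goto ·  [P6 ends]
  27='cc' goto a→28
  28='cca' goto ·  [P7 ends]

BFS fail/out derivation:
  fail(1) 'b': from fail(0)=0 chase 'b': 0 ⇒ 0;  out={1}∪out(0)={1}
  fail(11) 'a': from fail(0)=0 chase 'a': 0 ⇒ 0;  out=∅∪out(0)=∅
  fail(16) 'c': from fail(0)=0 chase 'c': 0 ⇒ 0;  out=∅∪out(0)=∅
  fail(21) 'e': from fail(0)=0 chase 'e': 0 ⇒ 0;  out=∅∪out(0)=∅
  fail(2) 'ba': from fail(1)=0 chase 'a': 0 ⇒ 11;  out=∅∪out(11)=∅
  fail(7) 'bc': from fail(1)=0 chase 'c': 0 ⇒ 16;  out=∅∪out(16)=∅
  fail(12) 'ab': from fail(11)=0 chase 'b': 0 ⇒ 1;  out=∅∪out(1)={1}
  fail(17) 'ca': from fail(16)=0 chase 'a': 0 ⇒ 11;  out=∅∪out(11)=∅
  fail(22) 'ed': from fail(21)=0 chase 'd': 0 ⇒ 0;  out=∅∪out(0)=∅
  fail(27) 'cc': from fail(16)=0 chase 'c': 0 ⇒ 16;  out=∅∪out(16)=∅
  fail(3) 'bac': from fail(2)=11 chase 'c': 11→0 ⇒ 16;  out=∅∪out(16)=∅
  fail(8) 'bcd': from fail(7)=16 chase 'd': 16→0 ⇒ 0;  out=∅∪out(0)=∅
  fail(13) 'aba': from fail(12)=1 chase 'a': 1 ⇒ 2;  out=∅∪out(2)=∅
  fail(18) 'cab': from fail(17)=11 chase 'b': 11 ⇒ 12;  out=∅∪out(12)={1}
  fail(20) 'abc': from fail(12)=1 chase 'c': 1 ⇒ 7;  out={5}∪out(7)={5}
  fail(23) 'ede': from fail(22)=0 chase 'e': 0 ⇒ 21;  out=∅∪out(21)=∅
  fail(28) 'cca': from fail(27)=16 chase 'a': 16 ⇒ 17;  out={7}∪out(17)={7}
  fail(4) 'bacc': from fail(3)=16 chase 'c': 16 ⇒ 27;  out=∅∪out(27)=∅
  fail(9) 'bcdd': from fail(8)=0 chase 'd': 0 ⇒ 0;  out=∅∪out(0)=∅
  fail(14) 'abac': from fail(13)=2 chase 'c': 2 ⇒ 3;  out=∅∪out(3)=∅
  fail(19) 'cabe': from fail(18)=12 chase 'e': 12→1→0 ⇒ 21;  out={4}∪out(21)={4}
  fail(24) 'edeb': from fail(23)=21 chase 'b': 21→0 ⇒ 1;  out=∅∪out(1)={1}
  fail(5) 'baccc': from fail(4)=27 chase 'c': 27→16 ⇒ 27;  out=∅∪out(27)=∅
  fail(10) 'bcddb': from fail(9)=0 chase 'b': 0 ⇒ 1;  out={2}∪out(1)={1,2}
  fail(15) 'abaca': from fail(14)=3 chase 'a': 3→16 ⇒ 17;  out={3}∪out(17)={3}
  fail(25) 'edeba': from fail(24)=1 chase 'a': 1 ⇒ 2;  out=∅∪out(2)=∅
  fail(6) 'baccca': from fail(5)=27 chase 'a': 27 ⇒ 28;  out={0}∪out(28)={0,7}
  fail(26) 'edebac': from fail(25)=2 chase 'c': 2 ⇒ 3;  out={6}∪out(3)={6}

Text stream:
[0] read 'c'  n0⇒n16
[1] read 'b'  n16⇒n1 (fail-walked)  emit P1@[1:1]
[2] read 'e'  n1⇒n21 (fail-walked)
[3] read 'd'  n21⇒n22
[4] read 'e'  n22⇒n23
[5] read 'b'  n23⇒n24  emit P1@[5:5]
[6] read 'a'  n24⇒n25
[7] read 'c'  n25⇒n26  emit P6@[2:7]
[8] read 'd'  n26⇒n0 (fail-walked)
[9] read 'a'  n0⇒n11
[10] read 'e'  n11⇒n21 (fail-walked)
[11] read 'd'  n21⇒n22
[12] read 'e'  n22⇒n23
[13] read 'b'  n23⇒n24  emit P1@[13:13]
[14] read 'a'  n24⇒n25
[15] read 'c'  n25⇒n26  emit P6@[10:15]
[16] read 'c'  n26⇒n4 (fail-walked)
[17] read 'd'  n4⇒n0 (fail-walked)
[18] read 'e'  n0⇒n21
[19] read 'd'  n21⇒n22
[20] read 'b'  n22⇒n1 (fail-walked)  emit P1@[20:20]
[21] read 'a'  n1⇒n2
[22] read 'c'  n2⇒n3
[23] read 'c'  n3⇒n4
[24] read 'c'  n4⇒n5
[25] read 'a'  n5⇒n6  emit P0@[20:25],P7@[23:25]
[26] read 'e'  n6⇒n21 (fail-walked)
[27] read 'c'  n21⇒n16 (fail-walked)
[28] read 'c'  n16⇒n27
[29] read 'a'  n27⇒n28  emit P7@[27:29]
[30] read 'a'  n28⇒n11 (fail-walked)
[31] read 'b'  n11⇒n12  emit P1@[31:31]
[32] read 'a'  n12⇒n13
[33] read 'c'  n13⇒n14
[34] read 'a'  n14⇒n15  emit P3@[30:34]

Result: [[1,1],[5,1],[7,6],[13,1],[15,6],[20,1],[25,0],[25,7],[29,7],[31,1],[34,3]]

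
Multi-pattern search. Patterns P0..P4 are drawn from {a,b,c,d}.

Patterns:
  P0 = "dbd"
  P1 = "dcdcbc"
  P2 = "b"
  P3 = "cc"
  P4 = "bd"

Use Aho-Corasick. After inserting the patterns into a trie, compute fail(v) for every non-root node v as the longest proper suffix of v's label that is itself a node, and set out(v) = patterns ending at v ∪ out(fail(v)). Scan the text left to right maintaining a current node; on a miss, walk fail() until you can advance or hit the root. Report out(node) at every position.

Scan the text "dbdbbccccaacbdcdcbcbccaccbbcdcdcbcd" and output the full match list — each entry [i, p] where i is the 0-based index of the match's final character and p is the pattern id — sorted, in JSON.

Construct AC machine:
Trie nodes:
  0='ε' goto b→9 c→10 d→1
  1='d' goto b→2 c→4
  2='db' goto d→3
  3='dbd' goto ·  [P0 ends]
  4='dc' goto d→5
  5='dcd' goto c→6
  6='dcdc' goto b→7
  7='dcdcb' goto c→8
  8='dcdcbc' goto ·  [P1 ends]
  9='b' goto d→12  [P2 ends]
  10='c' goto c→11
  11='cc' goto ·  [P3 ends]
  12='bd' goto ·  [P4 ends]

BFS fail/out derivation:
  n1('d'): parent n0 fail=0; on 'd' 0 → fail=0;  out ∅∪∅=∅
  n9('b'): parent n0 fail=0; on 'b' 0 → fail=0;  out {2}∪∅={2}
  n10('c'): parent n0 fail=0; on 'c' 0 → fail=0;  out ∅∪∅=∅
  n2('db'): parent n1 fail=0; on 'b' 0 → fail=9;  out ∅∪{2}={2}
  n4('dc'): parent n1 fail=0; on 'c' 0 → fail=10;  out ∅∪∅=∅
  n11('cc'): parent n10 fail=0; on 'c' 0 → fail=10;  out {3}∪∅={3}
  n12('bd'): parent n9 fail=0; on 'd' 0 → fail=1;  out {4}∪∅={4}
  n3('dbd'): parent n2 fail=9; on 'd' 9 → fail=12;  out {0}∪{4}={0,4}
  n5('dcd'): parent n4 fail=10; on 'd' 10→0 → fail=1;  out ∅∪∅=∅
  n6('dcdc'): parent n5 fail=1; on 'c' 1 → fail=4;  out ∅∪∅=∅
  n7('dcdcb'): parent n6 fail=4; on 'b' 4→10→0 → fail=9;  out ∅∪{2}={2}
  n8('dcdcbc'): parent n7 fail=9; on 'c' 9→0 → fail=10;  out {1}∪∅={1}

Run:
i=0 'd': node 0→1
i=1 'b': node 1→2  emit P2@[1:1]
i=2 'd': node 2→3  emit P0@[0:2],P4@[1:2]
i=3 'b': node 3→2 (fail-walked)  emit P2@[3:3]
i=4 'b': node 2→9 (fail-walked)  emit P2@[4:4]
i=5 'c': node 9→10 (fail-walked)
i=6 'c': node 10→11  emit P3@[5:6]
i=7 'c': node 11→11 (fail-walked)  emit P3@[6:7]
i=8 'c': node 11→11 (fail-walked)  emit P3@[7:8]
i=9 'a': node 11→0 (fail-walked)
i=10 'a': node 0→0
i=11 'c': node 0→10
i=12 'b': node 10→9 (fail-walked)  emit P2@[12:12]
i=13 'd': node 9→12  emit P4@[12:13]
i=14 'c': node 12→4 (fail-walked)
i=15 'd': node 4→5
i=16 'c': node 5→6
i=17 'b': node 6→7  emit P2@[17:17]
i=18 'c': node 7→8  emit P1@[13:18]
i=19 'b': node 8→9 (fail-walked)  emit P2@[19:19]
i=20 'c': node 9→10 (fail-walked)
i=21 'c': node 10→11  emit P3@[20:21]
i=22 'a': node 11→0 (fail-walked)
i=23 'c': node 0→10
i=24 'c': node 10→11  emit P3@[23:24]
i=25 'b': node 11→9 (fail-walked)  emit P2@[25:25]
i=26 'b': node 9→9 (fail-walked)  emit P2@[26:26]
i=27 'c': node 9→10 (fail-walked)
i=28 'd': node 10→1 (fail-walked)
i=29 'c': node 1→4
i=30 'd': node 4→5
i=31 'c': node 5→6
i=32 'b': node 6→7  emit P2@[32:32]
i=33 'c': node 7→8  emit P1@[28:33]
i=34 'd': node 8→1 (fail-walked)

Result: [[1,2],[2,0],[2,4],[3,2],[4,2],[6,3],[7,3],[8,3],[12,2],[13,4],[17,2],[18,1],[19,2],[21,3],[24,3],[25,2],[26,2],[32,2],[33,1]]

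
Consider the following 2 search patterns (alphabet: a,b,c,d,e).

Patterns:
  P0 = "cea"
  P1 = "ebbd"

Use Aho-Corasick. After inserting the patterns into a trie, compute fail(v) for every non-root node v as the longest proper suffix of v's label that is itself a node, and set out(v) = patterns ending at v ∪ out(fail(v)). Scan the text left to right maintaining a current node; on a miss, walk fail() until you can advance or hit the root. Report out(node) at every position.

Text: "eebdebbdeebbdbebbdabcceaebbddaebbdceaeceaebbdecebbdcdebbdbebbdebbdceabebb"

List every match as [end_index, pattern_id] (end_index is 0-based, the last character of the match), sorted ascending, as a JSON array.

Build:
Trie nodes:
  n0 'ε': c→1 e→4
  n1 'c': e→2
  n2 'ce': a→3
  n3 'cea': ·  ←P0
  n4 'e': b→5
  n5 'eb': b→6
  n6 'ebb': d→7
  n7 'ebbd': ·  ←P1

Failure links (BFS by depth):
  fail(1) 'c': from fail(0)=0 chase 'c': 0 ⇒ 0;  out=∅∪out(0)=∅
  fail(4) 'e': from fail(0)=0 chase 'e': 0 ⇒ 0;  out=∅∪out(0)=∅
  fail(2) 'ce': from fail(1)=0 chase 'e': 0 ⇒ 4;  out=∅∪out(4)=∅
  fail(5) 'eb': from fail(4)=0 chase 'b': 0 ⇒ 0;  out=∅∪out(0)=∅
  fail(3) 'cea': from fail(2)=4 chase 'a': 4→0 ⇒ 0;  out={0}∪out(0)={0}
  fail(6) 'ebb': from fail(5)=0 chase 'b': 0 ⇒ 0;  out=∅∪out(0)=∅
  fail(7) 'ebbd': from fail(6)=0 chase 'd': 0 ⇒ 0;  out={1}∪out(0)={1}

Text stream:
i=0 'e': node 0→4
i=1 'e': node 4→4 ·f
i=2 'b': node 4→5
i=3 'd': node 5→0 ·f
i=4 'e': node 0→4
i=5 'b': node 4→5
i=6 'b': node 5→6
i=7 'd': node 6→7  → match P1@[4:7]
i=8 'e': node 7→4 ·f
i=9 'e': node 4→4 ·f
i=10 'b': node 4→5
i=11 'b': node 5→6
i=12 'd': node 6→7  → match P1@[9:12]
i=13 'b': node 7→0 ·f
i=14 'e': node 0→4
i=15 'b': node 4→5
i=16 'b': node 5→6
i=17 'd': node 6→7  → match P1@[14:17]
i=18 'a': node 7→0 ·f
i=19 'b': node 0→0
i=20 'c': node 0→1
i=21 'c': node 1→1 ·f
i=22 'e': node 1→2
i=23 'a': node 2→3  → match P0@[21:23]
i=24 'e': node 3→4 ·f
i=25 'b': node 4→5
i=26 'b': node 5→6
i=27 'd': node 6→7  → match P1@[24:27]
i=28 'd': node 7→0 ·f
i=29 'a': node 0→0
i=30 'e': node 0→4
i=31 'b': node 4→5
i=32 'b': node 5→6
i=33 'd': node 6→7  → match P1@[30:33]
i=34 'c': node 7→1 ·f
i=35 'e': node 1→2
i=36 'a': node 2→3  → match P0@[34:36]
i=37 'e': node 3→4 ·f
i=38 'c': node 4→1 ·f
i=39 'e': node 1→2
i=40 'a': node 2→3  → match P0@[38:40]
i=41 'e': node 3→4 ·f
i=42 'b': node 4→5
i=43 'b': node 5→6
i=44 'd': node 6→7  → match P1@[41:44]
i=45 'e': node 7→4 ·f
i=46 'c': node 4→1 ·f
i=47 'e': node 1→2
i=48 'b': node 2→5 ·f
i=49 'b': node 5→6
i=50 'd': node 6→7  → match P1@[47:50]
i=51 'c': node 7→1 ·f
i=52 'd': node 1→0 ·f
i=53 'e': node 0→4
i=54 'b': node 4→5
i=55 'b': node 5→6
i=56 'd': node 6→7  → match P1@[53:56]
i=57 'b': node 7→0 ·f
i=58 'e': node 0→4
i=59 'b': node 4→5
i=60 'b': node 5→6
i=61 'd': node 6→7  → match P1@[58:61]
i=62 'e': node 7→4 ·f
i=63 'b': node 4→5
i=64 'b': node 5→6
i=65 'd': node 6→7  → match P1@[62:65]
i=66 'c': node 7→1 ·f
i=67 'e': node 1→2
i=68 'a': node 2→3  → match P0@[66:68]
i=69 'b': node 3→0 ·f
i=70 'e': node 0→4
i=71 'b': node 4→5
i=72 'b': node 5→6

All matches (sorted): [[7,1],[12,1],[17,1],[23,0],[27,1],[33,1],[36,0],[40,0],[44,1],[50,1],[56,1],[61,1],[65,1],[68,0]]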